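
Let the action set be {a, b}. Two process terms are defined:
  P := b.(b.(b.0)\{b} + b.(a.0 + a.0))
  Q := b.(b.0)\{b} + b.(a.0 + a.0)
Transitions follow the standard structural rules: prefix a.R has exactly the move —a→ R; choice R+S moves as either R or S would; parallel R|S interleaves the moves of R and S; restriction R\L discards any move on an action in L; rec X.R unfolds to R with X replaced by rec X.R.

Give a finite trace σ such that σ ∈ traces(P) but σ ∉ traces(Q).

LTS(P): 5 reachable states
  u0 = b.(b.(b.0)\{b} + b.(a.0 + a.0)) | -b-> u1
  u1 = b.(b.0)\{b} + b.(a.0 + a.0) | -b-> u2, -b-> u3
  u2 = (b.0)\{b} | (no moves)
  u3 = a.0 + a.0 | -a-> u4
  u4 = 0 | (no moves)
LTS(Q): 4 reachable states
  v0 = b.(b.0)\{b} + b.(a.0 + a.0) | -b-> v1, -b-> v2
  v1 = (b.0)\{b} | (no moves)
  v2 = a.0 + a.0 | -a-> v3
  v3 = 0 | (no moves)
Run σ = ⟨bb⟩ on P: start {u0}
  after b @ step 1: {u1}
  after b @ step 2: {u2, u3}
  — P admits the full trace.
Run σ = ⟨bb⟩ on Q: start {v0}
  after b @ step 1: {v1, v2}
  after b @ step 2: ∅  — Q cannot continue

bb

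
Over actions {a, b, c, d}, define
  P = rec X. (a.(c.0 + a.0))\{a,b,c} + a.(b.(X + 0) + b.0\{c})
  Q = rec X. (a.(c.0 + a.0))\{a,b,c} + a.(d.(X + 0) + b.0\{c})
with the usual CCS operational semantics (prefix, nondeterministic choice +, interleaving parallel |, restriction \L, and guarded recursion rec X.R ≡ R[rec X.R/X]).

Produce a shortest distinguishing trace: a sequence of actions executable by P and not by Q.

LTS(P): 4 reachable states
  p0 = rec X. (a.(c.0 + a.0))\{a,b,c} + a.(b.(X + 0) + b.0\{c}) has moves ··a··> p1
  p1 = b.((rec X. (a.(c.0 + a.0))\{a,b,c} + a.(b.(X + 0) + b.0\{c})) + 0) + b.0\{c} has moves ··b··> p2, ··b··> p3
  p2 = (rec X. (a.(c.0 + a.0))\{a,b,c} + a.(b.(X + 0) + b.0\{c})) + 0 has moves ··a··> p1
  p3 = 0\{c} has moves deadlocked
LTS(Q): 4 reachable states
  q0 = rec X. (a.(c.0 + a.0))\{a,b,c} + a.(d.(X + 0) + b.0\{c}) has moves ··a··> q1
  q1 = d.((rec X. (a.(c.0 + a.0))\{a,b,c} + a.(d.(X + 0) + b.0\{c})) + 0) + b.0\{c} has moves ··b··> q2, ··d··> q3
  q2 = 0\{c} has moves deadlocked
  q3 = (rec X. (a.(c.0 + a.0))\{a,b,c} + a.(d.(X + 0) + b.0\{c})) + 0 has moves ··a··> q1
Executing aba from P (initial set {p0}):
  after a @ step 1: {p1}
  after b @ step 2: {p2, p3}
  after a @ step 3: {p1}
  P completes σ.
Executing aba from Q (initial set {q0}):
  after a @ step 1: {q1}
  after b @ step 2: {q2}
  after a @ step 3: ∅ (Q stuck)

aba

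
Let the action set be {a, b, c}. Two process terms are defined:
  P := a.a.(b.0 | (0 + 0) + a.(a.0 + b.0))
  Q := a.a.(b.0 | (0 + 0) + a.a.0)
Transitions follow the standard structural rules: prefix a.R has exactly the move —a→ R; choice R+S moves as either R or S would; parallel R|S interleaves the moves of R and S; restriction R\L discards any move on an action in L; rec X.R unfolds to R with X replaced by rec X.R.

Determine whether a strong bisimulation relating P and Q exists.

NO

Reachable graph of P (6 states):
  u0 = a.a.(b.0 | (0 + 0) + a.(a.0 + b.0)) | --a--▸ u1
  u1 = a.(b.0 | (0 + 0) + a.(a.0 + b.0)) | --a--▸ u2
  u2 = b.0 | (0 + 0) + a.(a.0 + b.0) | --a--▸ u3, --b--▸ u4
  u3 = a.0 + b.0 | --a--▸ u5, --b--▸ u5
  u4 = 0 | (0 + 0) | (no moves)
  u5 = 0 | (no moves)
Reachable graph of Q (6 states):
  v0 = a.a.(b.0 | (0 + 0) + a.a.0) | --a--▸ v1
  v1 = a.(b.0 | (0 + 0) + a.a.0) | --a--▸ v2
  v2 = b.0 | (0 + 0) + a.a.0 | --a--▸ v3, --b--▸ v4
  v3 = a.0 | --a--▸ v5
  v4 = 0 | (0 + 0) | (no moves)
  v5 = 0 | (no moves)
Bisimilarity quotient blocks:
  B0 = {u0}
  B1 = {u1}
  B2 = {u2}
  B3 = {u4, u5, v4, v5}
  B4 = {u3}
  B5 = {v0}
  B6 = {v1}
  B7 = {v2}
  B8 = {v3}
u0 ∈ B0, v0 ∈ B5 → different blocks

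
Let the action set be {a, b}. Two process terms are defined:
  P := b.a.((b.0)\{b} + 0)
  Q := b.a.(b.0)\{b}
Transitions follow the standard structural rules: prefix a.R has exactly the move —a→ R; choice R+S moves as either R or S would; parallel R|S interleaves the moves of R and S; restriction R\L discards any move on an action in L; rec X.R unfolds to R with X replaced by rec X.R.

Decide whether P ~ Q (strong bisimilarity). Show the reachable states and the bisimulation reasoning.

LTS(P): 3 reachable states
  p0 = b.a.((b.0)\{b} + 0) | --b--▸ p1
  p1 = a.((b.0)\{b} + 0) | --a--▸ p2
  p2 = (b.0)\{b} + 0 | (no moves)
LTS(Q): 3 reachable states
  q0 = b.a.(b.0)\{b} | --b--▸ q1
  q1 = a.(b.0)\{b} | --a--▸ q2
  q2 = (b.0)\{b} | (no moves)
Partition-refinement fixed point:
  B0 = {p0, q0}
  B1 = {p1, q1}
  B2 = {p2, q2}
p0 ∈ B0, q0 ∈ B0 → same block

bisimilar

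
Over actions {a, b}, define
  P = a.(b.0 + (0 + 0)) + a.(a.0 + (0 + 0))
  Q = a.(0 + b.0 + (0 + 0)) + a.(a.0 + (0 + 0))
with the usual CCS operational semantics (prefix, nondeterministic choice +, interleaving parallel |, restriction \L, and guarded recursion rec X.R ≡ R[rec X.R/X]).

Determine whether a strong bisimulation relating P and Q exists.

LTS(P): 4 reachable states
  u0 = a.(b.0 + (0 + 0)) + a.(a.0 + (0 + 0)) | -a-> u1, -a-> u2
  u1 = a.0 + (0 + 0) | -a-> u3
  u2 = b.0 + (0 + 0) | -b-> u3
  u3 = 0 | stopped
LTS(Q): 4 reachable states
  v0 = a.(0 + b.0 + (0 + 0)) + a.(a.0 + (0 + 0)) | -a-> v1, -a-> v2
  v1 = 0 + b.0 + (0 + 0) | -b-> v3
  v2 = a.0 + (0 + 0) | -a-> v3
  v3 = 0 | stopped
Coarsest stable partition (strong bisimilarity classes):
  B0 = {u0, v0}
  B1 = {u2, v1}
  B2 = {u3, v3}
  B3 = {u1, v2}
u0 ∈ B0, v0 ∈ B0 → same block

P ~ Q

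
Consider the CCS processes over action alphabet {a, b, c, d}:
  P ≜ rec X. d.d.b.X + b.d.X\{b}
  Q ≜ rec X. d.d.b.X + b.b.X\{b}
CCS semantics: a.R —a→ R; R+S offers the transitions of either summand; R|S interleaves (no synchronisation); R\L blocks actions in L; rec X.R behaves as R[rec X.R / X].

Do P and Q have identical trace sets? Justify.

LTS(P): 7 reachable states
  s0 = rec X. d.d.b.X + b.d.X\{b} has moves =b=> s1, =d=> s2
  s1 = d.(rec X. d.d.b.X + b.d.X\{b})\{b} has moves =d=> s3
  s2 = d.b.(rec X. d.d.b.X + b.d.X\{b}) has moves =d=> s4
  s3 = (rec X. d.d.b.X + b.d.X\{b})\{b} has moves =d=> s5
  s4 = b.(rec X. d.d.b.X + b.d.X\{b}) has moves =b=> s0
  s5 = (d.b.(rec X. d.d.b.X + b.d.X\{b}))\{b} has moves =d=> s6
  s6 = (b.(rec X. d.d.b.X + b.d.X\{b}))\{b} has moves ∅
LTS(Q): 7 reachable states
  t0 = rec X. d.d.b.X + b.b.X\{b} has moves =b=> t1, =d=> t2
  t1 = b.(rec X. d.d.b.X + b.b.X\{b})\{b} has moves =b=> t3
  t2 = d.b.(rec X. d.d.b.X + b.b.X\{b}) has moves =d=> t4
  t3 = (rec X. d.d.b.X + b.b.X\{b})\{b} has moves =d=> t5
  t4 = b.(rec X. d.d.b.X + b.b.X\{b}) has moves =b=> t0
  t5 = (d.b.(rec X. d.d.b.X + b.b.X\{b}))\{b} has moves =d=> t6
  t6 = (b.(rec X. d.d.b.X + b.b.X\{b}))\{b} has moves ∅
Run σ = ⟨bd⟩ on P: start {s0}
  after b @ step 1: {s1}
  after d @ step 2: {s3}
  ✓ P
Run σ = ⟨bd⟩ on Q: start {t0}
  after b @ step 1: {t1}
  after d @ step 2: ∅ (Q stuck)

traces(P) ≠ traces(Q) — witness ⟨bd⟩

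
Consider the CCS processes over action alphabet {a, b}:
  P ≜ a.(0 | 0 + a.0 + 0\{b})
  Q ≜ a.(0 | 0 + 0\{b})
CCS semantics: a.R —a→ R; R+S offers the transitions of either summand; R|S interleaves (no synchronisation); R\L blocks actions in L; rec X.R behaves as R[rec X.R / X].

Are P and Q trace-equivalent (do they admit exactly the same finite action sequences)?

NO — witness ⟨aa⟩

LTS(P): 3 reachable states
  s0 = a.(0 | 0 + a.0 + 0\{b}) | ··a··> s1
  s1 = 0 | 0 + a.0 + 0\{b} | ··a··> s2
  s2 = 0 | ·
LTS(Q): 2 reachable states
  t0 = a.(0 | 0 + 0\{b}) | ··a··> t1
  t1 = 0 | 0 + 0\{b} | ·
Trace ⟨aa⟩ through P, begin at {s0}:
  step 1 (a): {s1}
  step 2 (a): {s2}
  P completes σ.
Trace ⟨aa⟩ through Q, begin at {t0}:
  step 1 (a): {t1}
  step 2 (a): ∅  — Q cannot continue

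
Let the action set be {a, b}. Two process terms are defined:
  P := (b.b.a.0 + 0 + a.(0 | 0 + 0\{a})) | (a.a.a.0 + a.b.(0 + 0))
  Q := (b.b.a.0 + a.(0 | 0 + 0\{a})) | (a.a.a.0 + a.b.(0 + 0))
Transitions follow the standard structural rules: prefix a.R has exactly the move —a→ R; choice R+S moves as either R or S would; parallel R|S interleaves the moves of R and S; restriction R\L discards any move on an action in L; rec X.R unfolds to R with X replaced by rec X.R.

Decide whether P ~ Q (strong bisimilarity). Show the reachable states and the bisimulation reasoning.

YES

LTS(P): 30 reachable states
  u0 = (b.b.a.0 + 0 + a.(0 | 0 + 0\{a})) | (a.a.a.0 + a.b.(0 + 0)) | -a-> u1, -a-> u2, -a-> u3, -b-> u4
  u1 = (0 | 0 + 0\{a}) | (a.a.a.0 + a.b.(0 + 0)) | -a-> u5, -a-> u6
  u2 = (b.b.a.0 + 0 + a.(0 | 0 + 0\{a})) | a.a.0 | -a-> u5, -a-> u7, -b-> u8
  u3 = (b.b.a.0 + 0 + a.(0 | 0 + 0\{a})) | b.(0 + 0) | -a-> u6, -b-> u10, -b-> u9
  u4 = b.a.0 | (a.a.a.0 + a.b.(0 + 0)) | -a-> u10, -a-> u8, -b-> u11
  u5 = (0 | 0 + 0\{a}) | a.a.0 | -a-> u12
  u6 = (0 | 0 + 0\{a}) | b.(0 + 0) | -b-> u13
  u7 = (b.b.a.0 + 0 + a.(0 | 0 + 0\{a})) | a.0 | -a-> u12, -a-> u14, -b-> u15
  u8 = b.a.0 | a.a.0 | -a-> u15, -b-> u16
  u9 = (b.b.a.0 + 0 + a.(0 | 0 + 0\{a})) | (0 + 0) | -a-> u13, -b-> u17
  u10 = b.a.0 | b.(0 + 0) | -b-> u17, -b-> u18
  u11 = a.0 | (a.a.a.0 + a.b.(0 + 0)) | -a-> u16, -a-> u18, -a-> u19
  u12 = (0 | 0 + 0\{a}) | a.0 | -a-> u20
  u13 = (0 | 0 + 0\{a}) | (0 + 0) | (no moves)
  u14 = (b.b.a.0 + 0 + a.(0 | 0 + 0\{a})) | 0 | -a-> u20, -b-> u21
  u15 = b.a.0 | a.0 | -a-> u21, -b-> u22
  u16 = a.0 | a.a.0 | -a-> u22, -a-> u23
  u17 = b.a.0 | (0 + 0) | -b-> u24
  u18 = a.0 | b.(0 + 0) | -a-> u25, -b-> u24
  u19 = 0 | (a.a.a.0 + a.b.(0 + 0)) | -a-> u23, -a-> u25
  u20 = (0 | 0 + 0\{a}) | 0 | (no moves)
  u21 = b.a.0 | 0 | -b-> u26
  u22 = a.0 | a.0 | -a-> u26, -a-> u27
  u23 = 0 | a.a.0 | -a-> u27
  u24 = a.0 | (0 + 0) | -a-> u28
  u25 = 0 | b.(0 + 0) | -b-> u28
  u26 = a.0 | 0 | -a-> u29
  u27 = 0 | a.0 | -a-> u29
  u28 = 0 | (0 + 0) | (no moves)
  u29 = 0 | 0 | (no moves)
LTS(Q): 30 reachable states
  v0 = (b.b.a.0 + a.(0 | 0 + 0\{a})) | (a.a.a.0 + a.b.(0 + 0)) | -a-> v1, -a-> v2, -a-> v3, -b-> v4
  v1 = (0 | 0 + 0\{a}) | (a.a.a.0 + a.b.(0 + 0)) | -a-> v5, -a-> v6
  v2 = (b.b.a.0 + a.(0 | 0 + 0\{a})) | a.a.0 | -a-> v5, -a-> v7, -b-> v8
  v3 = (b.b.a.0 + a.(0 | 0 + 0\{a})) | b.(0 + 0) | -a-> v6, -b-> v10, -b-> v9
  v4 = b.a.0 | (a.a.a.0 + a.b.(0 + 0)) | -a-> v10, -a-> v8, -b-> v11
  v5 = (0 | 0 + 0\{a}) | a.a.0 | -a-> v12
  v6 = (0 | 0 + 0\{a}) | b.(0 + 0) | -b-> v13
  v7 = (b.b.a.0 + a.(0 | 0 + 0\{a})) | a.0 | -a-> v12, -a-> v14, -b-> v15
  v8 = b.a.0 | a.a.0 | -a-> v15, -b-> v16
  v9 = (b.b.a.0 + a.(0 | 0 + 0\{a})) | (0 + 0) | -a-> v13, -b-> v17
  v10 = b.a.0 | b.(0 + 0) | -b-> v17, -b-> v18
  v11 = a.0 | (a.a.a.0 + a.b.(0 + 0)) | -a-> v16, -a-> v18, -a-> v19
  v12 = (0 | 0 + 0\{a}) | a.0 | -a-> v20
  v13 = (0 | 0 + 0\{a}) | (0 + 0) | (no moves)
  v14 = (b.b.a.0 + a.(0 | 0 + 0\{a})) | 0 | -a-> v20, -b-> v21
  v15 = b.a.0 | a.0 | -a-> v21, -b-> v22
  v16 = a.0 | a.a.0 | -a-> v22, -a-> v23
  v17 = b.a.0 | (0 + 0) | -b-> v24
  v18 = a.0 | b.(0 + 0) | -a-> v25, -b-> v24
  v19 = 0 | (a.a.a.0 + a.b.(0 + 0)) | -a-> v23, -a-> v25
  v20 = (0 | 0 + 0\{a}) | 0 | (no moves)
  v21 = b.a.0 | 0 | -b-> v26
  v22 = a.0 | a.0 | -a-> v26, -a-> v27
  v23 = 0 | a.a.0 | -a-> v27
  v24 = a.0 | (0 + 0) | -a-> v28
  v25 = 0 | b.(0 + 0) | -b-> v28
  v26 = a.0 | 0 | -a-> v29
  v27 = 0 | a.0 | -a-> v29
  v28 = 0 | (0 + 0) | (no moves)
  v29 = 0 | 0 | (no moves)
Coarsest stable partition (strong bisimilarity classes):
  B0 = {u0, v0}
  B1 = {u2, v2}
  B2 = {u7, v7}
  B3 = {u14, u9, v14, v9}
  B4 = {u17, u21, v17, v21}
  B5 = {u12, u24, u26, u27, v12, v24, v26, v27}
  B6 = {u13, u20, u28, u29, v13, v20, v28, v29}
  B7 = {u15, v15}
  B8 = {u22, u23, u5, v22, v23, v5}
  B9 = {u8, v8}
  B10 = {u16, v16}
  B11 = {u1, u19, v1, v19}
  B12 = {u25, u6, v25, v6}
  B13 = {u4, v4}
  B14 = {u10, v10}
  B15 = {u18, v18}
  B16 = {u11, v11}
  B17 = {u3, v3}
u0 ∈ B0, v0 ∈ B0 → same block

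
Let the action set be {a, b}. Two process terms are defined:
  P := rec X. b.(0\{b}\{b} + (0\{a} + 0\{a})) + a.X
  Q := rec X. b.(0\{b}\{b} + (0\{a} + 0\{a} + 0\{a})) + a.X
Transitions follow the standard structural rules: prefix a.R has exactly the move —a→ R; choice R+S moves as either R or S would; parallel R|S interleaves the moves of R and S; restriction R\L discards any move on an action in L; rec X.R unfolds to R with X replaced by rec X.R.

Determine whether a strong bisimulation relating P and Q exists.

bisimilar

P's transition system — 2 states:
  p0 = rec X. b.(0\{b}\{b} + (0\{a} + 0\{a})) + a.X ⊢ =a=> p0, =b=> p1
  p1 = 0\{b}\{b} + (0\{a} + 0\{a}) ⊢ deadlocked
Q's transition system — 2 states:
  q0 = rec X. b.(0\{b}\{b} + (0\{a} + 0\{a} + 0\{a})) + a.X ⊢ =a=> q0, =b=> q1
  q1 = 0\{b}\{b} + (0\{a} + 0\{a} + 0\{a}) ⊢ deadlocked
Coarsest stable partition (strong bisimilarity classes):
  B0 = {p0, q0}
  B1 = {p1, q1}
p0 ∈ B0, q0 ∈ B0 → same block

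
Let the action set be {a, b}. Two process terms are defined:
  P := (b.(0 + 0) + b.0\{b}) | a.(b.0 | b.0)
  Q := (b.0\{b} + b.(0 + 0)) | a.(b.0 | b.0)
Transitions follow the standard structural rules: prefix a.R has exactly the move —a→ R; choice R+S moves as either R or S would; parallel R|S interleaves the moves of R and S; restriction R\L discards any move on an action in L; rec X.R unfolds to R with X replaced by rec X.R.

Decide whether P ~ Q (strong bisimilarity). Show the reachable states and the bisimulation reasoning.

P ~ Q

LTS(P): 15 reachable states
  p0 = (b.(0 + 0) + b.0\{b}) | a.(b.0 | b.0) ⊢ =a=> p1, =b=> p2, =b=> p3
  p1 = (b.(0 + 0) + b.0\{b}) | (b.0 | b.0) ⊢ =b=> p4, =b=> p5, =b=> p6, =b=> p7
  p2 = (0 + 0) | a.(b.0 | b.0) ⊢ =a=> p4
  p3 = 0\{b} | a.(b.0 | b.0) ⊢ =a=> p7
  p4 = (0 + 0) | (b.0 | b.0) ⊢ =b=> p8, =b=> p9
  p5 = (b.(0 + 0) + b.0\{b}) | (0 | b.0) ⊢ =b=> p10, =b=> p11, =b=> p8
  p6 = (b.(0 + 0) + b.0\{b}) | (b.0 | 0) ⊢ =b=> p10, =b=> p12, =b=> p9
  p7 = 0\{b} | (b.0 | b.0) ⊢ =b=> p11, =b=> p12
  p8 = (0 + 0) | (0 | b.0) ⊢ =b=> p13
  p9 = (0 + 0) | (b.0 | 0) ⊢ =b=> p13
  p10 = (b.(0 + 0) + b.0\{b}) | (0 | 0) ⊢ =b=> p13, =b=> p14
  p11 = 0\{b} | (0 | b.0) ⊢ =b=> p14
  p12 = 0\{b} | (b.0 | 0) ⊢ =b=> p14
  p13 = (0 + 0) | (0 | 0) ⊢ stopped
  p14 = 0\{b} | (0 | 0) ⊢ stopped
LTS(Q): 15 reachable states
  q0 = (b.0\{b} + b.(0 + 0)) | a.(b.0 | b.0) ⊢ =a=> q1, =b=> q2, =b=> q3
  q1 = (b.0\{b} + b.(0 + 0)) | (b.0 | b.0) ⊢ =b=> q4, =b=> q5, =b=> q6, =b=> q7
  q2 = (0 + 0) | a.(b.0 | b.0) ⊢ =a=> q4
  q3 = 0\{b} | a.(b.0 | b.0) ⊢ =a=> q7
  q4 = (0 + 0) | (b.0 | b.0) ⊢ =b=> q8, =b=> q9
  q5 = (b.0\{b} + b.(0 + 0)) | (0 | b.0) ⊢ =b=> q10, =b=> q11, =b=> q8
  q6 = (b.0\{b} + b.(0 + 0)) | (b.0 | 0) ⊢ =b=> q10, =b=> q12, =b=> q9
  q7 = 0\{b} | (b.0 | b.0) ⊢ =b=> q11, =b=> q12
  q8 = (0 + 0) | (0 | b.0) ⊢ =b=> q13
  q9 = (0 + 0) | (b.0 | 0) ⊢ =b=> q13
  q10 = (b.0\{b} + b.(0 + 0)) | (0 | 0) ⊢ =b=> q13, =b=> q14
  q11 = 0\{b} | (0 | b.0) ⊢ =b=> q14
  q12 = 0\{b} | (b.0 | 0) ⊢ =b=> q14
  q13 = (0 + 0) | (0 | 0) ⊢ stopped
  q14 = 0\{b} | (0 | 0) ⊢ stopped
Coarsest stable partition (strong bisimilarity classes):
  B0 = {p0, q0}
  B1 = {p2, p3, q2, q3}
  B2 = {p4, p5, p6, p7, q4, q5, q6, q7}
  B3 = {p10, p11, p12, p8, p9, q10, q11, q12, q8, q9}
  B4 = {p13, p14, q13, q14}
  B5 = {p1, q1}
p0 ∈ B0, q0 ∈ B0 → same block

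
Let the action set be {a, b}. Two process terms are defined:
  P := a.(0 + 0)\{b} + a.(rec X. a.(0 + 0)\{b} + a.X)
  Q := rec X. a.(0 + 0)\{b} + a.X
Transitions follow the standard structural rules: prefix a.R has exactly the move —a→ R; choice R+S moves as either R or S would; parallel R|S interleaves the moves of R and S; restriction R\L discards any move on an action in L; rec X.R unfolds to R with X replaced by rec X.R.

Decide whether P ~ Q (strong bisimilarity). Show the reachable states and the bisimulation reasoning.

Reachable graph of P (3 states):
  p0 = a.(0 + 0)\{b} + a.(rec X. a.(0 + 0)\{b} + a.X) | —a→ p1, —a→ p2
  p1 = (0 + 0)\{b} | stopped
  p2 = rec X. a.(0 + 0)\{b} + a.X | —a→ p1, —a→ p2
Reachable graph of Q (2 states):
  q0 = rec X. a.(0 + 0)\{b} + a.X | —a→ q0, —a→ q1
  q1 = (0 + 0)\{b} | stopped
Bisimilarity quotient blocks:
  B0 = {p0, p2, q0}
  B1 = {p1, q1}
p0 ∈ B0, q0 ∈ B0 → same block

P ~ Q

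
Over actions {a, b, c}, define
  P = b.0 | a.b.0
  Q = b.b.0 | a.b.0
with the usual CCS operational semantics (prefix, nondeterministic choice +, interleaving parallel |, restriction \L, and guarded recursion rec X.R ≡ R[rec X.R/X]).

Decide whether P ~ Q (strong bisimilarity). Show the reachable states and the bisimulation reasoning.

P's transition system — 6 states:
  p0 = b.0 | a.b.0 :: —a→ p1, —b→ p2
  p1 = b.0 | b.0 :: —b→ p3, —b→ p4
  p2 = 0 | a.b.0 :: —a→ p3
  p3 = 0 | b.0 :: —b→ p5
  p4 = b.0 | 0 :: —b→ p5
  p5 = 0 | 0 :: ·
Q's transition system — 9 states:
  q0 = b.b.0 | a.b.0 :: —a→ q1, —b→ q2
  q1 = b.b.0 | b.0 :: —b→ q3, —b→ q4
  q2 = b.0 | a.b.0 :: —a→ q3, —b→ q5
  q3 = b.0 | b.0 :: —b→ q6, —b→ q7
  q4 = b.b.0 | 0 :: —b→ q7
  q5 = 0 | a.b.0 :: —a→ q6
  q6 = 0 | b.0 :: —b→ q8
  q7 = b.0 | 0 :: —b→ q8
  q8 = 0 | 0 :: ·
Coarsest stable partition (strong bisimilarity classes):
  B0 = {p0, q2}
  B1 = {p1, q3, q4}
  B2 = {p3, p4, q6, q7}
  B3 = {p5, q8}
  B4 = {p2, q5}
  B5 = {q0}
  B6 = {q1}
p0 ∈ B0, q0 ∈ B5 → different blocks

NO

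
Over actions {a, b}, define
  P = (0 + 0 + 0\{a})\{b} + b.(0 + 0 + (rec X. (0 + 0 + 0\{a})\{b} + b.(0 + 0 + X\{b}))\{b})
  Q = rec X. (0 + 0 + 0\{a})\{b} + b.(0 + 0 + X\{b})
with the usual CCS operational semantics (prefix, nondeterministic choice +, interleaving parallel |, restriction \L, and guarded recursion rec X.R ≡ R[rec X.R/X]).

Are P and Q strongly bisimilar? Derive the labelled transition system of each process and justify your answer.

YES

P's transition system — 2 states:
  m0 = (0 + 0 + 0\{a})\{b} + b.(0 + 0 + (rec X. (0 + 0 + 0\{a})\{b} + b.(0 + 0 + X\{b}))\{b}) | ··b··> m1
  m1 = 0 + 0 + (rec X. (0 + 0 + 0\{a})\{b} + b.(0 + 0 + X\{b}))\{b} | ·
Q's transition system — 2 states:
  n0 = rec X. (0 + 0 + 0\{a})\{b} + b.(0 + 0 + X\{b}) | ··b··> n1
  n1 = 0 + 0 + (rec X. (0 + 0 + 0\{a})\{b} + b.(0 + 0 + X\{b}))\{b} | ·
Bisimilarity quotient blocks:
  B0 = {m0, n0}
  B1 = {m1, n1}
m0 ∈ B0, n0 ∈ B0 → same block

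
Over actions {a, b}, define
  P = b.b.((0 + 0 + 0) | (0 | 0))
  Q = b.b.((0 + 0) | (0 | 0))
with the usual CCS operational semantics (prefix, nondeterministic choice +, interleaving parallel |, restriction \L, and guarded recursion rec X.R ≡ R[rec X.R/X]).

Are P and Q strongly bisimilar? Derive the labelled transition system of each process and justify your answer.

P's transition system — 3 states:
  m0 = b.b.((0 + 0 + 0) | (0 | 0)) :: =b=> m1
  m1 = b.((0 + 0 + 0) | (0 | 0)) :: =b=> m2
  m2 = (0 + 0 + 0) | (0 | 0) :: deadlocked
Q's transition system — 3 states:
  n0 = b.b.((0 + 0) | (0 | 0)) :: =b=> n1
  n1 = b.((0 + 0) | (0 | 0)) :: =b=> n2
  n2 = (0 + 0) | (0 | 0) :: deadlocked
Partition-refinement fixed point:
  B0 = {m0, n0}
  B1 = {m1, n1}
  B2 = {m2, n2}
m0 ∈ B0, n0 ∈ B0 → same block

YES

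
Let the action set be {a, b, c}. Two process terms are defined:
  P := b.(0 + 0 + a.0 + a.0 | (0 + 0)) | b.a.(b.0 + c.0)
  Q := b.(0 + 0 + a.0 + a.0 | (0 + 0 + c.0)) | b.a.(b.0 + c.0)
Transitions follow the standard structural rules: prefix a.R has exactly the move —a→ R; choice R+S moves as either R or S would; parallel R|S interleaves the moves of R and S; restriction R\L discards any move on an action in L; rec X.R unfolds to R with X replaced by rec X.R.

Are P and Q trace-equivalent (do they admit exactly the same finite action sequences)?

P's transition system — 16 states:
  u0 = b.(0 + 0 + a.0 + a.0 | (0 + 0)) | b.a.(b.0 + c.0) ⊢ -b-> u1, -b-> u2
  u1 = (0 + 0 + a.0 + a.0 | (0 + 0)) | b.a.(b.0 + c.0) ⊢ -a-> u3, -a-> u4, -b-> u5
  u2 = b.(0 + 0 + a.0 + a.0 | (0 + 0)) | a.(b.0 + c.0) ⊢ -a-> u6, -b-> u5
  u3 = 0 | (0 + 0) | b.a.(b.0 + c.0) ⊢ -b-> u7
  u4 = 0 | b.a.(b.0 + c.0) ⊢ -b-> u8
  u5 = (0 + 0 + a.0 + a.0 | (0 + 0)) | a.(b.0 + c.0) ⊢ -a-> u7, -a-> u8, -a-> u9
  u6 = b.(0 + 0 + a.0 + a.0 | (0 + 0)) | (b.0 + c.0) ⊢ -b-> u10, -b-> u9, -c-> u10
  u7 = 0 | (0 + 0) | a.(b.0 + c.0) ⊢ -a-> u11
  u8 = 0 | a.(b.0 + c.0) ⊢ -a-> u12
  u9 = (0 + 0 + a.0 + a.0 | (0 + 0)) | (b.0 + c.0) ⊢ -a-> u11, -a-> u12, -b-> u13, -c-> u13
  u10 = b.(0 + 0 + a.0 + a.0 | (0 + 0)) | 0 ⊢ -b-> u13
  u11 = 0 | (0 + 0) | (b.0 + c.0) ⊢ -b-> u14, -c-> u14
  u12 = 0 | (b.0 + c.0) ⊢ -b-> u15, -c-> u15
  u13 = (0 + 0 + a.0 + a.0 | (0 + 0)) | 0 ⊢ -a-> u14, -a-> u15
  u14 = 0 | (0 + 0) | 0 ⊢ deadlocked
  u15 = 0 | 0 ⊢ deadlocked
Q's transition system — 24 states:
  v0 = b.(0 + 0 + a.0 + a.0 | (0 + 0 + c.0)) | b.a.(b.0 + c.0) ⊢ -b-> v1, -b-> v2
  v1 = (0 + 0 + a.0 + a.0 | (0 + 0 + c.0)) | b.a.(b.0 + c.0) ⊢ -a-> v3, -a-> v4, -b-> v5, -c-> v6
  v2 = b.(0 + 0 + a.0 + a.0 | (0 + 0 + c.0)) | a.(b.0 + c.0) ⊢ -a-> v7, -b-> v5
  v3 = 0 | (0 + 0 + c.0) | b.a.(b.0 + c.0) ⊢ -b-> v8, -c-> v9
  v4 = 0 | b.a.(b.0 + c.0) ⊢ -b-> v10
  v5 = (0 + 0 + a.0 + a.0 | (0 + 0 + c.0)) | a.(b.0 + c.0) ⊢ -a-> v10, -a-> v11, -a-> v8, -c-> v12
  v6 = a.0 | 0 | b.a.(b.0 + c.0) ⊢ -a-> v9, -b-> v12
  v7 = b.(0 + 0 + a.0 + a.0 | (0 + 0 + c.0)) | (b.0 + c.0) ⊢ -b-> v11, -b-> v13, -c-> v13
  v8 = 0 | (0 + 0 + c.0) | a.(b.0 + c.0) ⊢ -a-> v14, -c-> v15
  v9 = 0 | 0 | b.a.(b.0 + c.0) ⊢ -b-> v15
  v10 = 0 | a.(b.0 + c.0) ⊢ -a-> v16
  v11 = (0 + 0 + a.0 + a.0 | (0 + 0 + c.0)) | (b.0 + c.0) ⊢ -a-> v14, -a-> v16, -b-> v17, -c-> v17, -c-> v18
  v12 = a.0 | 0 | a.(b.0 + c.0) ⊢ -a-> v15, -a-> v18
  v13 = b.(0 + 0 + a.0 + a.0 | (0 + 0 + c.0)) | 0 ⊢ -b-> v17
  v14 = 0 | (0 + 0 + c.0) | (b.0 + c.0) ⊢ -b-> v19, -c-> v19, -c-> v20
  v15 = 0 | 0 | a.(b.0 + c.0) ⊢ -a-> v20
  v16 = 0 | (b.0 + c.0) ⊢ -b-> v21, -c-> v21
  v17 = (0 + 0 + a.0 + a.0 | (0 + 0 + c.0)) | 0 ⊢ -a-> v19, -a-> v21, -c-> v22
  v18 = a.0 | 0 | (b.0 + c.0) ⊢ -a-> v20, -b-> v22, -c-> v22
  v19 = 0 | (0 + 0 + c.0) | 0 ⊢ -c-> v23
  v20 = 0 | 0 | (b.0 + c.0) ⊢ -b-> v23, -c-> v23
  v21 = 0 | 0 ⊢ deadlocked
  v22 = a.0 | 0 | 0 ⊢ -a-> v23
  v23 = 0 | 0 | 0 ⊢ deadlocked
Run σ = ⟨bc⟩ on Q: start {v0}
  [1] b ⇒ {v1, v2}
  [2] c ⇒ {v6}
  ✓ Q
Run σ = ⟨bc⟩ on P: start {u0}
  [1] b ⇒ {u1, u2}
  [2] c ⇒ no successor for P

NO — witness ⟨bc⟩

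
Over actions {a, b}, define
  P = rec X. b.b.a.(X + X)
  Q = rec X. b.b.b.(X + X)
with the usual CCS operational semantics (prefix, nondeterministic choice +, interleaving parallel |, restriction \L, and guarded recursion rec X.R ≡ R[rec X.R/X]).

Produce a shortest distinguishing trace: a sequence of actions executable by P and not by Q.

bba

LTS(P): 4 reachable states
  s0 = rec X. b.b.a.(X + X) → —b→ s1
  s1 = b.a.((rec X. b.b.a.(X + X)) + (rec X. b.b.a.(X + X))) → —b→ s2
  s2 = a.((rec X. b.b.a.(X + X)) + (rec X. b.b.a.(X + X))) → —a→ s3
  s3 = (rec X. b.b.a.(X + X)) + (rec X. b.b.a.(X + X)) → —b→ s1
LTS(Q): 4 reachable states
  t0 = rec X. b.b.b.(X + X) → —b→ t1
  t1 = b.b.((rec X. b.b.b.(X + X)) + (rec X. b.b.b.(X + X))) → —b→ t2
  t2 = b.((rec X. b.b.b.(X + X)) + (rec X. b.b.b.(X + X))) → —b→ t3
  t3 = (rec X. b.b.b.(X + X)) + (rec X. b.b.b.(X + X)) → —b→ t1
Run σ = ⟨bba⟩ on P: start {s0}
  step 1 (b): {s1}
  step 2 (b): {s2}
  step 3 (a): {s3}
  — P admits the full trace.
Run σ = ⟨bba⟩ on Q: start {t0}
  step 1 (b): {t1}
  step 2 (b): {t2}
  step 3 (a): ∅  — Q cannot continue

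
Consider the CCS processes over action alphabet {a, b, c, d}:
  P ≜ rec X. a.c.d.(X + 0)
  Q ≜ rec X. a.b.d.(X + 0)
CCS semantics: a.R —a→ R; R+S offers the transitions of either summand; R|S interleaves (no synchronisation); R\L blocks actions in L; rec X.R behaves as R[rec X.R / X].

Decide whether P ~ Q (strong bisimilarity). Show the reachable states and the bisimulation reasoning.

LTS(P): 4 reachable states
  s0 = rec X. a.c.d.(X + 0) has moves =a=> s1
  s1 = c.d.((rec X. a.c.d.(X + 0)) + 0) has moves =c=> s2
  s2 = d.((rec X. a.c.d.(X + 0)) + 0) has moves =d=> s3
  s3 = (rec X. a.c.d.(X + 0)) + 0 has moves =a=> s1
LTS(Q): 4 reachable states
  t0 = rec X. a.b.d.(X + 0) has moves =a=> t1
  t1 = b.d.((rec X. a.b.d.(X + 0)) + 0) has moves =b=> t2
  t2 = d.((rec X. a.b.d.(X + 0)) + 0) has moves =d=> t3
  t3 = (rec X. a.b.d.(X + 0)) + 0 has moves =a=> t1
Coarsest stable partition (strong bisimilarity classes):
  B0 = {s0, s3}
  B1 = {s1}
  B2 = {s2}
  B3 = {t0, t3}
  B4 = {t1}
  B5 = {t2}
s0 ∈ B0, t0 ∈ B3 → different blocks

not bisimilar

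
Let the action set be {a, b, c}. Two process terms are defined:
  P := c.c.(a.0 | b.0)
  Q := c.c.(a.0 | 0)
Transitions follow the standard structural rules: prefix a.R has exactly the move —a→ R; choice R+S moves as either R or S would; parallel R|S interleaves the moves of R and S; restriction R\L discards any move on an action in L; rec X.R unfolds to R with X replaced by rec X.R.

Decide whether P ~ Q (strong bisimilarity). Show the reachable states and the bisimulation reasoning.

NO

P's transition system — 6 states:
  p0 = c.c.(a.0 | b.0) | —c→ p1
  p1 = c.(a.0 | b.0) | —c→ p2
  p2 = a.0 | b.0 | —a→ p3, —b→ p4
  p3 = 0 | b.0 | —b→ p5
  p4 = a.0 | 0 | —a→ p5
  p5 = 0 | 0 | ∅
Q's transition system — 4 states:
  q0 = c.c.(a.0 | 0) | —c→ q1
  q1 = c.(a.0 | 0) | —c→ q2
  q2 = a.0 | 0 | —a→ q3
  q3 = 0 | 0 | ∅
Bisimilarity quotient blocks:
  B0 = {p0}
  B1 = {p1}
  B2 = {p2}
  B3 = {p3}
  B4 = {p5, q3}
  B5 = {p4, q2}
  B6 = {q0}
  B7 = {q1}
p0 ∈ B0, q0 ∈ B6 → different blocks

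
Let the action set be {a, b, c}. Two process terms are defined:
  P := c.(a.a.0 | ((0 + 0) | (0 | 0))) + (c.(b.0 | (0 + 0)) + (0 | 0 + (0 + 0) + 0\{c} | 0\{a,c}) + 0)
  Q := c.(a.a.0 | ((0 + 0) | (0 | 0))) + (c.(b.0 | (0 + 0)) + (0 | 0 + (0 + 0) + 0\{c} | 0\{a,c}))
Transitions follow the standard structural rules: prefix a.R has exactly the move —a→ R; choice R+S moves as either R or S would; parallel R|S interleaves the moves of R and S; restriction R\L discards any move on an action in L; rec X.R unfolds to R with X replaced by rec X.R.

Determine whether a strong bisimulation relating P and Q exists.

YES

P's transition system — 6 states:
  m0 = c.(a.a.0 | ((0 + 0) | (0 | 0))) + (c.(b.0 | (0 + 0)) + (0 | 0 + (0 + 0) + 0\{c} | 0\{a,c}) + 0) :: -c-> m1, -c-> m2
  m1 = a.a.0 | ((0 + 0) | (0 | 0)) :: -a-> m3
  m2 = b.0 | (0 + 0) :: -b-> m4
  m3 = a.0 | ((0 + 0) | (0 | 0)) :: -a-> m5
  m4 = 0 | (0 + 0) :: ·
  m5 = 0 | ((0 + 0) | (0 | 0)) :: ·
Q's transition system — 6 states:
  n0 = c.(a.a.0 | ((0 + 0) | (0 | 0))) + (c.(b.0 | (0 + 0)) + (0 | 0 + (0 + 0) + 0\{c} | 0\{a,c})) :: -c-> n1, -c-> n2
  n1 = a.a.0 | ((0 + 0) | (0 | 0)) :: -a-> n3
  n2 = b.0 | (0 + 0) :: -b-> n4
  n3 = a.0 | ((0 + 0) | (0 | 0)) :: -a-> n5
  n4 = 0 | (0 + 0) :: ·
  n5 = 0 | ((0 + 0) | (0 | 0)) :: ·
Coarsest stable partition (strong bisimilarity classes):
  B0 = {m0, n0}
  B1 = {m1, n1}
  B2 = {m3, n3}
  B3 = {m4, m5, n4, n5}
  B4 = {m2, n2}
m0 ∈ B0, n0 ∈ B0 → same block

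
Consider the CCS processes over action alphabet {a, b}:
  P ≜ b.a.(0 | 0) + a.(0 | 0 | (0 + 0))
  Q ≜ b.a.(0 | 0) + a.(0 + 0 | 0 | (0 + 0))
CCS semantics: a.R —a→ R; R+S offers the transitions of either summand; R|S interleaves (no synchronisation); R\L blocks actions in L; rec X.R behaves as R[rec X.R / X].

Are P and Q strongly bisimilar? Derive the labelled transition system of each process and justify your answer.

P ~ Q

P's transition system — 4 states:
  m0 = b.a.(0 | 0) + a.(0 | 0 | (0 + 0)) | --a--▸ m1, --b--▸ m2
  m1 = 0 | 0 | (0 + 0) | (no moves)
  m2 = a.(0 | 0) | --a--▸ m3
  m3 = 0 | 0 | (no moves)
Q's transition system — 4 states:
  n0 = b.a.(0 | 0) + a.(0 + 0 | 0 | (0 + 0)) | --a--▸ n1, --b--▸ n2
  n1 = 0 + 0 | 0 | (0 + 0) | (no moves)
  n2 = a.(0 | 0) | --a--▸ n3
  n3 = 0 | 0 | (no moves)
Bisimilarity quotient blocks:
  B0 = {m0, n0}
  B1 = {m1, m3, n1, n3}
  B2 = {m2, n2}
m0 ∈ B0, n0 ∈ B0 → same block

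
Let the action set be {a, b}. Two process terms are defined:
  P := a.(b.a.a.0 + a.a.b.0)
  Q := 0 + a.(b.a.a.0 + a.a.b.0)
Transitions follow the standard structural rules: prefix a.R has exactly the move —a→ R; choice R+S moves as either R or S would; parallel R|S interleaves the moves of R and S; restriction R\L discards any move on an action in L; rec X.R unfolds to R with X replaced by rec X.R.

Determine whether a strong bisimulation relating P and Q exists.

YES

P's transition system — 7 states:
  m0 = a.(b.a.a.0 + a.a.b.0) | ··a··> m1
  m1 = b.a.a.0 + a.a.b.0 | ··a··> m2, ··b··> m3
  m2 = a.b.0 | ··a··> m4
  m3 = a.a.0 | ··a··> m5
  m4 = b.0 | ··b··> m6
  m5 = a.0 | ··a··> m6
  m6 = 0 | ·
Q's transition system — 7 states:
  n0 = 0 + a.(b.a.a.0 + a.a.b.0) | ··a··> n1
  n1 = b.a.a.0 + a.a.b.0 | ··a··> n2, ··b··> n3
  n2 = a.b.0 | ··a··> n4
  n3 = a.a.0 | ··a··> n5
  n4 = b.0 | ··b··> n6
  n5 = a.0 | ··a··> n6
  n6 = 0 | ·
Bisimilarity quotient blocks:
  B0 = {m0, n0}
  B1 = {m1, n1}
  B2 = {m2, n2}
  B3 = {m4, n4}
  B4 = {m6, n6}
  B5 = {m3, n3}
  B6 = {m5, n5}
m0 ∈ B0, n0 ∈ B0 → same block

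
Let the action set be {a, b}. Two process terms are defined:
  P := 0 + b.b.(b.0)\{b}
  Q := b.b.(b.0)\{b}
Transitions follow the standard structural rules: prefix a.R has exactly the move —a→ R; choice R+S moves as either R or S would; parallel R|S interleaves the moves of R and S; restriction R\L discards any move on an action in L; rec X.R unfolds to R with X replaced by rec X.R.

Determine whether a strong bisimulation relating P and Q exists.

bisimilar

Reachable graph of P (3 states):
  s0 = 0 + b.b.(b.0)\{b} | =b=> s1
  s1 = b.(b.0)\{b} | =b=> s2
  s2 = (b.0)\{b} | ∅
Reachable graph of Q (3 states):
  t0 = b.b.(b.0)\{b} | =b=> t1
  t1 = b.(b.0)\{b} | =b=> t2
  t2 = (b.0)\{b} | ∅
Partition-refinement fixed point:
  B0 = {s0, t0}
  B1 = {s1, t1}
  B2 = {s2, t2}
s0 ∈ B0, t0 ∈ B0 → same block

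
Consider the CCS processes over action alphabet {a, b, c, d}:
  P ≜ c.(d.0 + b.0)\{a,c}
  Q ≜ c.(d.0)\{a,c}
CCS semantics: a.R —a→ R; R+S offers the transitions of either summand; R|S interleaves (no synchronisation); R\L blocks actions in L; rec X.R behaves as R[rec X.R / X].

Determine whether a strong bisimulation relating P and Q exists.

LTS(P): 3 reachable states
  p0 = c.(d.0 + b.0)\{a,c} → ··c··> p1
  p1 = (d.0 + b.0)\{a,c} → ··b··> p2, ··d··> p2
  p2 = 0\{a,c} → stopped
LTS(Q): 3 reachable states
  q0 = c.(d.0)\{a,c} → ··c··> q1
  q1 = (d.0)\{a,c} → ··d··> q2
  q2 = 0\{a,c} → stopped
Coarsest stable partition (strong bisimilarity classes):
  B0 = {p0}
  B1 = {p1}
  B2 = {p2, q2}
  B3 = {q0}
  B4 = {q1}
p0 ∈ B0, q0 ∈ B3 → different blocks

P ≁ Q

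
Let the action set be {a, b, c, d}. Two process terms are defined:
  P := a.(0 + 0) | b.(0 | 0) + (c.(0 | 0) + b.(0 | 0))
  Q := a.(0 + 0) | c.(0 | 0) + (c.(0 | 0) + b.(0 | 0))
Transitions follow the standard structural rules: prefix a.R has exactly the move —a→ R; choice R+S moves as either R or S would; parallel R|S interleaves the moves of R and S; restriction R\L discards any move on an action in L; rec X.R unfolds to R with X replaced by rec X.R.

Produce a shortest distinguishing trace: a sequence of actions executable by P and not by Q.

ab

LTS(P): 5 reachable states
  u0 = a.(0 + 0) | b.(0 | 0) + (c.(0 | 0) + b.(0 | 0)) ⊢ ··a··> u1, ··b··> u2, ··b··> u3, ··c··> u2
  u1 = (0 + 0) | b.(0 | 0) ⊢ ··b··> u4
  u2 = 0 | 0 ⊢ (no moves)
  u3 = a.(0 + 0) | (0 | 0) ⊢ ··a··> u4
  u4 = (0 + 0) | (0 | 0) ⊢ (no moves)
LTS(Q): 5 reachable states
  v0 = a.(0 + 0) | c.(0 | 0) + (c.(0 | 0) + b.(0 | 0)) ⊢ ··a··> v1, ··b··> v2, ··c··> v2, ··c··> v3
  v1 = (0 + 0) | c.(0 | 0) ⊢ ··c··> v4
  v2 = 0 | 0 ⊢ (no moves)
  v3 = a.(0 + 0) | (0 | 0) ⊢ ··a··> v4
  v4 = (0 + 0) | (0 | 0) ⊢ (no moves)
Trace ⟨ab⟩ through P, begin at {u0}:
  [1] a ⇒ {u1}
  [2] b ⇒ {u4}
  P completes σ.
Trace ⟨ab⟩ through Q, begin at {v0}:
  [1] a ⇒ {v1}
  [2] b ⇒ no successor for Q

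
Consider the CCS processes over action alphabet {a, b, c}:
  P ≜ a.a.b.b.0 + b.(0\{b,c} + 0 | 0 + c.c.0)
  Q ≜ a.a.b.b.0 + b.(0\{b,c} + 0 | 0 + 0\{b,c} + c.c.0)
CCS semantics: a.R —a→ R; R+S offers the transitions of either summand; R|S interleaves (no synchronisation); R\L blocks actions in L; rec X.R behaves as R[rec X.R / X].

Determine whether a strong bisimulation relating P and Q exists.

bisimilar

Reachable graph of P (7 states):
  s0 = a.a.b.b.0 + b.(0\{b,c} + 0 | 0 + c.c.0) → -a-> s1, -b-> s2
  s1 = a.b.b.0 → -a-> s3
  s2 = 0\{b,c} + 0 | 0 + c.c.0 → -c-> s4
  s3 = b.b.0 → -b-> s5
  s4 = c.0 → -c-> s6
  s5 = b.0 → -b-> s6
  s6 = 0 → ·
Reachable graph of Q (7 states):
  t0 = a.a.b.b.0 + b.(0\{b,c} + 0 | 0 + 0\{b,c} + c.c.0) → -a-> t1, -b-> t2
  t1 = a.b.b.0 → -a-> t3
  t2 = 0\{b,c} + 0 | 0 + 0\{b,c} + c.c.0 → -c-> t4
  t3 = b.b.0 → -b-> t5
  t4 = c.0 → -c-> t6
  t5 = b.0 → -b-> t6
  t6 = 0 → ·
Partition-refinement fixed point:
  B0 = {s0, t0}
  B1 = {s2, t2}
  B2 = {s4, t4}
  B3 = {s6, t6}
  B4 = {s1, t1}
  B5 = {s3, t3}
  B6 = {s5, t5}
s0 ∈ B0, t0 ∈ B0 → same block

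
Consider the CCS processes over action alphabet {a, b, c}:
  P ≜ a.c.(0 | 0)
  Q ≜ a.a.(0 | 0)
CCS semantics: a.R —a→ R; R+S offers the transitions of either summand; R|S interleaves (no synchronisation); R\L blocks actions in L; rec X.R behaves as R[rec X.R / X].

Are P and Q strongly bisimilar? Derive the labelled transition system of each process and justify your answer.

NO

P's transition system — 3 states:
  s0 = a.c.(0 | 0) has moves --a--▸ s1
  s1 = c.(0 | 0) has moves --c--▸ s2
  s2 = 0 | 0 has moves deadlocked
Q's transition system — 3 states:
  t0 = a.a.(0 | 0) has moves --a--▸ t1
  t1 = a.(0 | 0) has moves --a--▸ t2
  t2 = 0 | 0 has moves deadlocked
Partition-refinement fixed point:
  B0 = {s0}
  B1 = {s1}
  B2 = {s2, t2}
  B3 = {t0}
  B4 = {t1}
s0 ∈ B0, t0 ∈ B3 → different blocks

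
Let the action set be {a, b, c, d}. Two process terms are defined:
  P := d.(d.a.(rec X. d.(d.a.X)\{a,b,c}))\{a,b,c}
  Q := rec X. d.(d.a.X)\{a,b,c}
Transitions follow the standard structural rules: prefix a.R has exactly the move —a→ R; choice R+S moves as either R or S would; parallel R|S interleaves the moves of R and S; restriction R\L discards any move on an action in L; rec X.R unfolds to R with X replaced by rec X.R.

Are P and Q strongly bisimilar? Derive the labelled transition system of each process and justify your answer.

P's transition system — 3 states:
  m0 = d.(d.a.(rec X. d.(d.a.X)\{a,b,c}))\{a,b,c} :: ··d··> m1
  m1 = (d.a.(rec X. d.(d.a.X)\{a,b,c}))\{a,b,c} :: ··d··> m2
  m2 = (a.(rec X. d.(d.a.X)\{a,b,c}))\{a,b,c} :: ·
Q's transition system — 3 states:
  n0 = rec X. d.(d.a.X)\{a,b,c} :: ··d··> n1
  n1 = (d.a.(rec X. d.(d.a.X)\{a,b,c}))\{a,b,c} :: ··d··> n2
  n2 = (a.(rec X. d.(d.a.X)\{a,b,c}))\{a,b,c} :: ·
Partition-refinement fixed point:
  B0 = {m0, n0}
  B1 = {m1, n1}
  B2 = {m2, n2}
m0 ∈ B0, n0 ∈ B0 → same block

YES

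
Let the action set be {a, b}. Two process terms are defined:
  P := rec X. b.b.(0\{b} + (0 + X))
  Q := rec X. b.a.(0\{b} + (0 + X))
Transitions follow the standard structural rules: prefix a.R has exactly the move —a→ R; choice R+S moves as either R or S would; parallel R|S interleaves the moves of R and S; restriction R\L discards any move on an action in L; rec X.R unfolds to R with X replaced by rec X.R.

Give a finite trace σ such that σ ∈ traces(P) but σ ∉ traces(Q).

Reachable graph of P (3 states):
  u0 = rec X. b.b.(0\{b} + (0 + X)) → ··b··> u1
  u1 = b.(0\{b} + (0 + (rec X. b.b.(0\{b} + (0 + X))))) → ··b··> u2
  u2 = 0\{b} + (0 + (rec X. b.b.(0\{b} + (0 + X)))) → ··b··> u1
Reachable graph of Q (3 states):
  v0 = rec X. b.a.(0\{b} + (0 + X)) → ··b··> v1
  v1 = a.(0\{b} + (0 + (rec X. b.a.(0\{b} + (0 + X))))) → ··a··> v2
  v2 = 0\{b} + (0 + (rec X. b.a.(0\{b} + (0 + X)))) → ··b··> v1
Trace ⟨bb⟩ through P, begin at {u0}:
  step 1 (b): {u1}
  step 2 (b): {u2}
  — P admits the full trace.
Trace ⟨bb⟩ through Q, begin at {v0}:
  step 1 (b): {v1}
  step 2 (b): ∅  — Q cannot continue

bb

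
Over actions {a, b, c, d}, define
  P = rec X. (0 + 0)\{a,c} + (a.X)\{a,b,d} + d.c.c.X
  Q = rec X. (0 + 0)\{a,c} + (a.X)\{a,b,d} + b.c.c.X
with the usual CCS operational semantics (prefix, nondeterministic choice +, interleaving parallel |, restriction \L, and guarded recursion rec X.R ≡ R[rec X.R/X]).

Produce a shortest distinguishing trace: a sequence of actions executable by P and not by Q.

d

P's transition system — 3 states:
  s0 = rec X. (0 + 0)\{a,c} + (a.X)\{a,b,d} + d.c.c.X ⊢ —d→ s1
  s1 = c.c.(rec X. (0 + 0)\{a,c} + (a.X)\{a,b,d} + d.c.c.X) ⊢ —c→ s2
  s2 = c.(rec X. (0 + 0)\{a,c} + (a.X)\{a,b,d} + d.c.c.X) ⊢ —c→ s0
Q's transition system — 3 states:
  t0 = rec X. (0 + 0)\{a,c} + (a.X)\{a,b,d} + b.c.c.X ⊢ —b→ t1
  t1 = c.c.(rec X. (0 + 0)\{a,c} + (a.X)\{a,b,d} + b.c.c.X) ⊢ —c→ t2
  t2 = c.(rec X. (0 + 0)\{a,c} + (a.X)\{a,b,d} + b.c.c.X) ⊢ —c→ t0
Executing d from P (initial set {s0}):
  after d @ step 1: {s1}
  ✓ P
Executing d from Q (initial set {t0}):
  after d @ step 1: ∅  — Q cannot continue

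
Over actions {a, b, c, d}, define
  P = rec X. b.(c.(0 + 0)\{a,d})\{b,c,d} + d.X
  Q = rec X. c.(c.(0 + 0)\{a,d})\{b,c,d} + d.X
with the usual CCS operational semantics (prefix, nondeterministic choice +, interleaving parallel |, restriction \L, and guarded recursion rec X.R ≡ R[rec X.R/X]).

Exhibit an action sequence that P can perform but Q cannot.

b

LTS(P): 2 reachable states
  m0 = rec X. b.(c.(0 + 0)\{a,d})\{b,c,d} + d.X ⊢ —b→ m1, —d→ m0
  m1 = (c.(0 + 0)\{a,d})\{b,c,d} ⊢ stopped
LTS(Q): 2 reachable states
  n0 = rec X. c.(c.(0 + 0)\{a,d})\{b,c,d} + d.X ⊢ —c→ n1, —d→ n0
  n1 = (c.(0 + 0)\{a,d})\{b,c,d} ⊢ stopped
Trace ⟨b⟩ through P, begin at {m0}:
  [1] b ⇒ {m1}
  — P admits the full trace.
Trace ⟨b⟩ through Q, begin at {n0}:
  [1] b ⇒ no successor for Q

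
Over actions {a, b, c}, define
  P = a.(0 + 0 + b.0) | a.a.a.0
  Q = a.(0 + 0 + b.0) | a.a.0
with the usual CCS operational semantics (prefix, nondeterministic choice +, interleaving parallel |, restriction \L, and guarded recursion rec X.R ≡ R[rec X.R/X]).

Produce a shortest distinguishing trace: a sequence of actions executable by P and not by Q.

LTS(P): 12 reachable states
  u0 = a.(0 + 0 + b.0) | a.a.a.0 has moves -a-> u1, -a-> u2
  u1 = (0 + 0 + b.0) | a.a.a.0 has moves -a-> u3, -b-> u4
  u2 = a.(0 + 0 + b.0) | a.a.0 has moves -a-> u3, -a-> u5
  u3 = (0 + 0 + b.0) | a.a.0 has moves -a-> u6, -b-> u7
  u4 = 0 | a.a.a.0 has moves -a-> u7
  u5 = a.(0 + 0 + b.0) | a.0 has moves -a-> u6, -a-> u8
  u6 = (0 + 0 + b.0) | a.0 has moves -a-> u9, -b-> u10
  u7 = 0 | a.a.0 has moves -a-> u10
  u8 = a.(0 + 0 + b.0) | 0 has moves -a-> u9
  u9 = (0 + 0 + b.0) | 0 has moves -b-> u11
  u10 = 0 | a.0 has moves -a-> u11
  u11 = 0 | 0 has moves (no moves)
LTS(Q): 9 reachable states
  v0 = a.(0 + 0 + b.0) | a.a.0 has moves -a-> v1, -a-> v2
  v1 = (0 + 0 + b.0) | a.a.0 has moves -a-> v3, -b-> v4
  v2 = a.(0 + 0 + b.0) | a.0 has moves -a-> v3, -a-> v5
  v3 = (0 + 0 + b.0) | a.0 has moves -a-> v6, -b-> v7
  v4 = 0 | a.a.0 has moves -a-> v7
  v5 = a.(0 + 0 + b.0) | 0 has moves -a-> v6
  v6 = (0 + 0 + b.0) | 0 has moves -b-> v8
  v7 = 0 | a.0 has moves -a-> v8
  v8 = 0 | 0 has moves (no moves)
Trace ⟨aaaa⟩ through P, begin at {u0}:
  [1] a ⇒ {u1, u2}
  [2] a ⇒ {u3, u5}
  [3] a ⇒ {u6, u8}
  [4] a ⇒ {u9}
  P completes σ.
Trace ⟨aaaa⟩ through Q, begin at {v0}:
  [1] a ⇒ {v1, v2}
  [2] a ⇒ {v3, v5}
  [3] a ⇒ {v6}
  [4] a ⇒ ∅ (Q stuck)

aaaa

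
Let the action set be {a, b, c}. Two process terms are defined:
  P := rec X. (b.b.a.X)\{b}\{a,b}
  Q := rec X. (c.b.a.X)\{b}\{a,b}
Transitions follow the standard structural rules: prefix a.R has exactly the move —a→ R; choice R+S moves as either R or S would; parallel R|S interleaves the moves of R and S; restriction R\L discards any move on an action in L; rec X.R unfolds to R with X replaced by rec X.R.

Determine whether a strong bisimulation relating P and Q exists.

P's transition system — 1 states:
  m0 = rec X. (b.b.a.X)\{b}\{a,b} → deadlocked
Q's transition system — 2 states:
  n0 = rec X. (c.b.a.X)\{b}\{a,b} → =c=> n1
  n1 = (b.a.(rec X. (c.b.a.X)\{b}\{a,b}))\{b}\{a,b} → deadlocked
Coarsest stable partition (strong bisimilarity classes):
  B0 = {m0, n1}
  B1 = {n0}
m0 ∈ B0, n0 ∈ B1 → different blocks

P ≁ Q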